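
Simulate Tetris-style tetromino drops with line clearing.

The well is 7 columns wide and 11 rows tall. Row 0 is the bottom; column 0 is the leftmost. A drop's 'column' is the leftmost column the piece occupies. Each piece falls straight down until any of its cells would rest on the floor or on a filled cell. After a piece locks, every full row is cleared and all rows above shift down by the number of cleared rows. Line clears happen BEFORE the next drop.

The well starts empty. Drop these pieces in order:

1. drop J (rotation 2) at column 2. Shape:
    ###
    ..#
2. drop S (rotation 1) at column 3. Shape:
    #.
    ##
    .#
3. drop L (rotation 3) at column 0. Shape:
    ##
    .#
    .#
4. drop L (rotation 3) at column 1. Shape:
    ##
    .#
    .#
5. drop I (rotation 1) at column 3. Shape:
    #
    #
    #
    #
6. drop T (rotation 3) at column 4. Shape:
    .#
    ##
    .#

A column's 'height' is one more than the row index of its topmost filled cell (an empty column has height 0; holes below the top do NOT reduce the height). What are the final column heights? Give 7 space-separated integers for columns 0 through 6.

Drop 1: J rot2 at col 2 lands with bottom-row=0; cleared 0 line(s) (total 0); column heights now [0 0 2 2 2 0 0], max=2
Drop 2: S rot1 at col 3 lands with bottom-row=2; cleared 0 line(s) (total 0); column heights now [0 0 2 5 4 0 0], max=5
Drop 3: L rot3 at col 0 lands with bottom-row=0; cleared 0 line(s) (total 0); column heights now [3 3 2 5 4 0 0], max=5
Drop 4: L rot3 at col 1 lands with bottom-row=2; cleared 0 line(s) (total 0); column heights now [3 5 5 5 4 0 0], max=5
Drop 5: I rot1 at col 3 lands with bottom-row=5; cleared 0 line(s) (total 0); column heights now [3 5 5 9 4 0 0], max=9
Drop 6: T rot3 at col 4 lands with bottom-row=3; cleared 0 line(s) (total 0); column heights now [3 5 5 9 5 6 0], max=9

Answer: 3 5 5 9 5 6 0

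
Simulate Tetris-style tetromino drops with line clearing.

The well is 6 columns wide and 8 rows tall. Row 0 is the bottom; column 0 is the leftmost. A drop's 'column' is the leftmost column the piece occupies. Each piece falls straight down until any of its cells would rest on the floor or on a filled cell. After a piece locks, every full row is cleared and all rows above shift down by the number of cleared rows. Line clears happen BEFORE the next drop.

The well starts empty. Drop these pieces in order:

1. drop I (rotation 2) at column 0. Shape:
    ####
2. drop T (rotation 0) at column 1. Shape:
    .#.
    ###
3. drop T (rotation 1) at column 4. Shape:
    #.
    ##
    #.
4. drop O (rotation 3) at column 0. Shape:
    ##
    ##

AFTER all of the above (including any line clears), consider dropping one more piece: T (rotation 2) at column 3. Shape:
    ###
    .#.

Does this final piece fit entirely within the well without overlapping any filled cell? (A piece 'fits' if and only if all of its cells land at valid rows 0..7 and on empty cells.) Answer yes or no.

Drop 1: I rot2 at col 0 lands with bottom-row=0; cleared 0 line(s) (total 0); column heights now [1 1 1 1 0 0], max=1
Drop 2: T rot0 at col 1 lands with bottom-row=1; cleared 0 line(s) (total 0); column heights now [1 2 3 2 0 0], max=3
Drop 3: T rot1 at col 4 lands with bottom-row=0; cleared 0 line(s) (total 0); column heights now [1 2 3 2 3 2], max=3
Drop 4: O rot3 at col 0 lands with bottom-row=2; cleared 0 line(s) (total 0); column heights now [4 4 3 2 3 2], max=4
Test piece T rot2 at col 3 (width 3): heights before test = [4 4 3 2 3 2]; fits = True

Answer: yes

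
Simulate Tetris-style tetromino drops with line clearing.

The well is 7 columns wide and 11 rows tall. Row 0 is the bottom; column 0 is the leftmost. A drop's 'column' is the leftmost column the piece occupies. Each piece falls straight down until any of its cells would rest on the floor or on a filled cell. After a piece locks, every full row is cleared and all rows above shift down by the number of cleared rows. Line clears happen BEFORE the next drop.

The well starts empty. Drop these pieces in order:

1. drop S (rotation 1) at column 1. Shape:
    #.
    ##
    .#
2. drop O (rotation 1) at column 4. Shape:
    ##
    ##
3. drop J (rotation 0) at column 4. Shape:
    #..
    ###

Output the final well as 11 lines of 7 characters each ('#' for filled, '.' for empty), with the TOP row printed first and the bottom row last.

Drop 1: S rot1 at col 1 lands with bottom-row=0; cleared 0 line(s) (total 0); column heights now [0 3 2 0 0 0 0], max=3
Drop 2: O rot1 at col 4 lands with bottom-row=0; cleared 0 line(s) (total 0); column heights now [0 3 2 0 2 2 0], max=3
Drop 3: J rot0 at col 4 lands with bottom-row=2; cleared 0 line(s) (total 0); column heights now [0 3 2 0 4 3 3], max=4

Answer: .......
.......
.......
.......
.......
.......
.......
....#..
.#..###
.##.##.
..#.##.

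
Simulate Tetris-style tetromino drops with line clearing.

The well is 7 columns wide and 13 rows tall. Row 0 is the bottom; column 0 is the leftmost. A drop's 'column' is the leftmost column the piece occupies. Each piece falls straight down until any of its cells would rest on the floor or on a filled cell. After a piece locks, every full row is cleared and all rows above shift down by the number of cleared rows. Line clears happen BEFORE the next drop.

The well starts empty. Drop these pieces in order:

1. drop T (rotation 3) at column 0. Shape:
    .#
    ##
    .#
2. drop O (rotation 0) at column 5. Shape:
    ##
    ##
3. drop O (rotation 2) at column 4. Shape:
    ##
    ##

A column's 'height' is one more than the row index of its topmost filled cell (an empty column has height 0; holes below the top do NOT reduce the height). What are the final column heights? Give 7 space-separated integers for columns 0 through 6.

Drop 1: T rot3 at col 0 lands with bottom-row=0; cleared 0 line(s) (total 0); column heights now [2 3 0 0 0 0 0], max=3
Drop 2: O rot0 at col 5 lands with bottom-row=0; cleared 0 line(s) (total 0); column heights now [2 3 0 0 0 2 2], max=3
Drop 3: O rot2 at col 4 lands with bottom-row=2; cleared 0 line(s) (total 0); column heights now [2 3 0 0 4 4 2], max=4

Answer: 2 3 0 0 4 4 2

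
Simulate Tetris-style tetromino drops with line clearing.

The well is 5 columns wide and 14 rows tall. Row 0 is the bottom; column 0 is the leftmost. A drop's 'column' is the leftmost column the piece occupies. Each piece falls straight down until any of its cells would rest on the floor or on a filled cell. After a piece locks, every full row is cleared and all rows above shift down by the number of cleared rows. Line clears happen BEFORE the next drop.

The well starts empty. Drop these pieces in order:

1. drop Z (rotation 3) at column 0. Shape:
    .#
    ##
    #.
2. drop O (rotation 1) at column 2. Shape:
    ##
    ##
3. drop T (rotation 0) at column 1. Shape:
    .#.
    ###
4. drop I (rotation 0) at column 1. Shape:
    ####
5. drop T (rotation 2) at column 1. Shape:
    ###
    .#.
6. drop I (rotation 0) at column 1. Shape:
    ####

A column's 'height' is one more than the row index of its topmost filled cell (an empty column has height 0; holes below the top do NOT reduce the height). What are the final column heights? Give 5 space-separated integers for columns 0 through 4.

Answer: 2 9 9 9 9

Derivation:
Drop 1: Z rot3 at col 0 lands with bottom-row=0; cleared 0 line(s) (total 0); column heights now [2 3 0 0 0], max=3
Drop 2: O rot1 at col 2 lands with bottom-row=0; cleared 0 line(s) (total 0); column heights now [2 3 2 2 0], max=3
Drop 3: T rot0 at col 1 lands with bottom-row=3; cleared 0 line(s) (total 0); column heights now [2 4 5 4 0], max=5
Drop 4: I rot0 at col 1 lands with bottom-row=5; cleared 0 line(s) (total 0); column heights now [2 6 6 6 6], max=6
Drop 5: T rot2 at col 1 lands with bottom-row=6; cleared 0 line(s) (total 0); column heights now [2 8 8 8 6], max=8
Drop 6: I rot0 at col 1 lands with bottom-row=8; cleared 0 line(s) (total 0); column heights now [2 9 9 9 9], max=9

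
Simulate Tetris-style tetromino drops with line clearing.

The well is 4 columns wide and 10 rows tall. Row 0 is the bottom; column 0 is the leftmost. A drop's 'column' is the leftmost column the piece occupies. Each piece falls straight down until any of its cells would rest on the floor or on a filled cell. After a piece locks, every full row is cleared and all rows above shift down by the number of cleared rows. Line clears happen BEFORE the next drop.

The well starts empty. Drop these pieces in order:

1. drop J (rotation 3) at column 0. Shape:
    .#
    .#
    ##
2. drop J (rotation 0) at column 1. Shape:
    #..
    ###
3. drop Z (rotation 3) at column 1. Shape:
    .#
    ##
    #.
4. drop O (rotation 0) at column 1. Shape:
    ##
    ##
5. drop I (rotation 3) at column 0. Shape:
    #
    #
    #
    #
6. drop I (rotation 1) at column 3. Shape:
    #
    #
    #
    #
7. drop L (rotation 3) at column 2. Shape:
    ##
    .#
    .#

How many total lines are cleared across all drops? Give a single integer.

Drop 1: J rot3 at col 0 lands with bottom-row=0; cleared 0 line(s) (total 0); column heights now [1 3 0 0], max=3
Drop 2: J rot0 at col 1 lands with bottom-row=3; cleared 0 line(s) (total 0); column heights now [1 5 4 4], max=5
Drop 3: Z rot3 at col 1 lands with bottom-row=5; cleared 0 line(s) (total 0); column heights now [1 7 8 4], max=8
Drop 4: O rot0 at col 1 lands with bottom-row=8; cleared 0 line(s) (total 0); column heights now [1 10 10 4], max=10
Drop 5: I rot3 at col 0 lands with bottom-row=1; cleared 1 line(s) (total 1); column heights now [4 9 9 0], max=9
Drop 6: I rot1 at col 3 lands with bottom-row=0; cleared 0 line(s) (total 1); column heights now [4 9 9 4], max=9
Drop 7: L rot3 at col 2 lands with bottom-row=7; cleared 0 line(s) (total 1); column heights now [4 9 10 10], max=10

Answer: 1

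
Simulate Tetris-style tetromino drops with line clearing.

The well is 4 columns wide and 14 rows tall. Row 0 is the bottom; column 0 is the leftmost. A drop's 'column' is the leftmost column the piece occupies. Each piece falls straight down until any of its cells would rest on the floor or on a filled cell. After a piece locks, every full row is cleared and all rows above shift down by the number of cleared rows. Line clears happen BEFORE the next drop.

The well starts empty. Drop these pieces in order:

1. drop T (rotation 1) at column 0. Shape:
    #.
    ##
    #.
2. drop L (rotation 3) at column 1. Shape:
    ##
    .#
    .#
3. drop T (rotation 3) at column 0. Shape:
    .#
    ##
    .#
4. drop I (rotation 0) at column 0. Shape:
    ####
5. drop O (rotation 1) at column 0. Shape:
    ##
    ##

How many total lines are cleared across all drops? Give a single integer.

Drop 1: T rot1 at col 0 lands with bottom-row=0; cleared 0 line(s) (total 0); column heights now [3 2 0 0], max=3
Drop 2: L rot3 at col 1 lands with bottom-row=0; cleared 0 line(s) (total 0); column heights now [3 3 3 0], max=3
Drop 3: T rot3 at col 0 lands with bottom-row=3; cleared 0 line(s) (total 0); column heights now [5 6 3 0], max=6
Drop 4: I rot0 at col 0 lands with bottom-row=6; cleared 1 line(s) (total 1); column heights now [5 6 3 0], max=6
Drop 5: O rot1 at col 0 lands with bottom-row=6; cleared 0 line(s) (total 1); column heights now [8 8 3 0], max=8

Answer: 1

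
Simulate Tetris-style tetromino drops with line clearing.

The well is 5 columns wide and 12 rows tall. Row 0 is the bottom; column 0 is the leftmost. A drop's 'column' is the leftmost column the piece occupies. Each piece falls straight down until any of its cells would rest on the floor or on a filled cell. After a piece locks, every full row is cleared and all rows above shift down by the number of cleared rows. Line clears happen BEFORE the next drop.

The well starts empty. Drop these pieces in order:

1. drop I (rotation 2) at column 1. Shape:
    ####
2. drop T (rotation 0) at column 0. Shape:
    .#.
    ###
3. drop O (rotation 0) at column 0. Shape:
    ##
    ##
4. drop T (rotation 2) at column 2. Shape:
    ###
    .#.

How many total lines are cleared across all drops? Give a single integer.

Drop 1: I rot2 at col 1 lands with bottom-row=0; cleared 0 line(s) (total 0); column heights now [0 1 1 1 1], max=1
Drop 2: T rot0 at col 0 lands with bottom-row=1; cleared 0 line(s) (total 0); column heights now [2 3 2 1 1], max=3
Drop 3: O rot0 at col 0 lands with bottom-row=3; cleared 0 line(s) (total 0); column heights now [5 5 2 1 1], max=5
Drop 4: T rot2 at col 2 lands with bottom-row=1; cleared 0 line(s) (total 0); column heights now [5 5 3 3 3], max=5

Answer: 0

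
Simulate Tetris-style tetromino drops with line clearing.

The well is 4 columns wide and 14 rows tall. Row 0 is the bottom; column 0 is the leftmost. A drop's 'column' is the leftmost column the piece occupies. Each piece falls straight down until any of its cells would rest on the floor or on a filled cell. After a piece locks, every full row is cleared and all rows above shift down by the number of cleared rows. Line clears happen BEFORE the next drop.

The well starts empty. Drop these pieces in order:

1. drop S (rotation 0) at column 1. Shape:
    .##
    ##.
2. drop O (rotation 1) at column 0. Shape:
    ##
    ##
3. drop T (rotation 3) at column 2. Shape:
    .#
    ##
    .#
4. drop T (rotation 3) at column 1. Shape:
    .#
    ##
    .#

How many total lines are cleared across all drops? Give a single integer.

Answer: 2

Derivation:
Drop 1: S rot0 at col 1 lands with bottom-row=0; cleared 0 line(s) (total 0); column heights now [0 1 2 2], max=2
Drop 2: O rot1 at col 0 lands with bottom-row=1; cleared 1 line(s) (total 1); column heights now [2 2 1 0], max=2
Drop 3: T rot3 at col 2 lands with bottom-row=0; cleared 1 line(s) (total 2); column heights now [0 1 1 2], max=2
Drop 4: T rot3 at col 1 lands with bottom-row=1; cleared 0 line(s) (total 2); column heights now [0 3 4 2], max=4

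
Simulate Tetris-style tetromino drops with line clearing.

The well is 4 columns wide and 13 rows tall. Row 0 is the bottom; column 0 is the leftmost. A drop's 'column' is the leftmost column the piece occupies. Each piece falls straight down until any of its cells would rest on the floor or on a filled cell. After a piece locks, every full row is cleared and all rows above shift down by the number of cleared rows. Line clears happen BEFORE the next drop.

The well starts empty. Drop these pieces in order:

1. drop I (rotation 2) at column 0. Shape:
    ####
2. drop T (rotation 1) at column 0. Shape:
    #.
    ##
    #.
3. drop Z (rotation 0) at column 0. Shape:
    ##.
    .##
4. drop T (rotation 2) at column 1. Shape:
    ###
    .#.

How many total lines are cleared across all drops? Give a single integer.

Answer: 1

Derivation:
Drop 1: I rot2 at col 0 lands with bottom-row=0; cleared 1 line(s) (total 1); column heights now [0 0 0 0], max=0
Drop 2: T rot1 at col 0 lands with bottom-row=0; cleared 0 line(s) (total 1); column heights now [3 2 0 0], max=3
Drop 3: Z rot0 at col 0 lands with bottom-row=2; cleared 0 line(s) (total 1); column heights now [4 4 3 0], max=4
Drop 4: T rot2 at col 1 lands with bottom-row=3; cleared 0 line(s) (total 1); column heights now [4 5 5 5], max=5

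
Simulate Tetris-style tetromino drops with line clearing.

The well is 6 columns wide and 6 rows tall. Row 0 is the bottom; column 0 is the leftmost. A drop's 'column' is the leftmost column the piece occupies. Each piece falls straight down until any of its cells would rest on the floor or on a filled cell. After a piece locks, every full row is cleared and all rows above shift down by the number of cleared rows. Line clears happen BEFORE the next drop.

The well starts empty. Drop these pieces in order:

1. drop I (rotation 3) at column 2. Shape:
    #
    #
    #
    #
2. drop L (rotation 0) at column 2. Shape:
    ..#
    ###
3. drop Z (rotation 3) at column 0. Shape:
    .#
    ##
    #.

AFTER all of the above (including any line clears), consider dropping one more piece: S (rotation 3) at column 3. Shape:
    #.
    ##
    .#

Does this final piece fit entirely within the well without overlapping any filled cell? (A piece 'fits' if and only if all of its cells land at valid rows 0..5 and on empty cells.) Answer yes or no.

Answer: no

Derivation:
Drop 1: I rot3 at col 2 lands with bottom-row=0; cleared 0 line(s) (total 0); column heights now [0 0 4 0 0 0], max=4
Drop 2: L rot0 at col 2 lands with bottom-row=4; cleared 0 line(s) (total 0); column heights now [0 0 5 5 6 0], max=6
Drop 3: Z rot3 at col 0 lands with bottom-row=0; cleared 0 line(s) (total 0); column heights now [2 3 5 5 6 0], max=6
Test piece S rot3 at col 3 (width 2): heights before test = [2 3 5 5 6 0]; fits = False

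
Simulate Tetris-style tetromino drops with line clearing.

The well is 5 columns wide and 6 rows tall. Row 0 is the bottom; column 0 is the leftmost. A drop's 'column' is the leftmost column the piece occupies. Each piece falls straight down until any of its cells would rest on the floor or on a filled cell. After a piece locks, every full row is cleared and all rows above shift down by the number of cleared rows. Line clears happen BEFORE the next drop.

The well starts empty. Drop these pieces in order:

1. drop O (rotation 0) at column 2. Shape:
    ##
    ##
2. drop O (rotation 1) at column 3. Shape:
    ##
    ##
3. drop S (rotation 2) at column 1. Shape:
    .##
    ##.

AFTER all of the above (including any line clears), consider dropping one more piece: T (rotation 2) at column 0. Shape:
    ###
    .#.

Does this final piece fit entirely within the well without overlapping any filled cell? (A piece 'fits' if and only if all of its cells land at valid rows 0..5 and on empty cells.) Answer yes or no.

Answer: yes

Derivation:
Drop 1: O rot0 at col 2 lands with bottom-row=0; cleared 0 line(s) (total 0); column heights now [0 0 2 2 0], max=2
Drop 2: O rot1 at col 3 lands with bottom-row=2; cleared 0 line(s) (total 0); column heights now [0 0 2 4 4], max=4
Drop 3: S rot2 at col 1 lands with bottom-row=3; cleared 0 line(s) (total 0); column heights now [0 4 5 5 4], max=5
Test piece T rot2 at col 0 (width 3): heights before test = [0 4 5 5 4]; fits = True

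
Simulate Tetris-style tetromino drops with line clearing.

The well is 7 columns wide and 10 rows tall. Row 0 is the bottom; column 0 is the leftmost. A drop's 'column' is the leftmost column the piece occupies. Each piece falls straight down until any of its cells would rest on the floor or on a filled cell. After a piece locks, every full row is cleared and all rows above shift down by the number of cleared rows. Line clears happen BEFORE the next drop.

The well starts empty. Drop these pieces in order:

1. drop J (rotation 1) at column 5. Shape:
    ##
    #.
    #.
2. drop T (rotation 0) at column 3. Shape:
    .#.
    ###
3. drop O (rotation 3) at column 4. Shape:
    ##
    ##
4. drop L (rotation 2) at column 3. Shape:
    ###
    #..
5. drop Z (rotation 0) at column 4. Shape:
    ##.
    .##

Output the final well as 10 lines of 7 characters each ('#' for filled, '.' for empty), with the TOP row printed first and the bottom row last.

Drop 1: J rot1 at col 5 lands with bottom-row=0; cleared 0 line(s) (total 0); column heights now [0 0 0 0 0 3 3], max=3
Drop 2: T rot0 at col 3 lands with bottom-row=3; cleared 0 line(s) (total 0); column heights now [0 0 0 4 5 4 3], max=5
Drop 3: O rot3 at col 4 lands with bottom-row=5; cleared 0 line(s) (total 0); column heights now [0 0 0 4 7 7 3], max=7
Drop 4: L rot2 at col 3 lands with bottom-row=6; cleared 0 line(s) (total 0); column heights now [0 0 0 8 8 8 3], max=8
Drop 5: Z rot0 at col 4 lands with bottom-row=8; cleared 0 line(s) (total 0); column heights now [0 0 0 8 10 10 9], max=10

Answer: ....##.
.....##
...###.
...###.
....##.
....#..
...###.
.....##
.....#.
.....#.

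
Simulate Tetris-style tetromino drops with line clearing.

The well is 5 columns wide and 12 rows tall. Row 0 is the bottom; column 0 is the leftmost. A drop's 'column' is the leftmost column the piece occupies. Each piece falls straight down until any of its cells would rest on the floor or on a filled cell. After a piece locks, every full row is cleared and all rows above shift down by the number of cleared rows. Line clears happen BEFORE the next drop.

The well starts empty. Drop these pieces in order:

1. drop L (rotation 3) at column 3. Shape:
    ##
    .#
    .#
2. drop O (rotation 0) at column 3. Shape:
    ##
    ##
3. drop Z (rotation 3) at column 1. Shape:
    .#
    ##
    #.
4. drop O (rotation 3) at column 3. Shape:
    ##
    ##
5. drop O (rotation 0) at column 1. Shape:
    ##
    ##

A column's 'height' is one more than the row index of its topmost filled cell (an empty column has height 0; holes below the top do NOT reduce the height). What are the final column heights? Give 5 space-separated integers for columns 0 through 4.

Drop 1: L rot3 at col 3 lands with bottom-row=0; cleared 0 line(s) (total 0); column heights now [0 0 0 3 3], max=3
Drop 2: O rot0 at col 3 lands with bottom-row=3; cleared 0 line(s) (total 0); column heights now [0 0 0 5 5], max=5
Drop 3: Z rot3 at col 1 lands with bottom-row=0; cleared 0 line(s) (total 0); column heights now [0 2 3 5 5], max=5
Drop 4: O rot3 at col 3 lands with bottom-row=5; cleared 0 line(s) (total 0); column heights now [0 2 3 7 7], max=7
Drop 5: O rot0 at col 1 lands with bottom-row=3; cleared 0 line(s) (total 0); column heights now [0 5 5 7 7], max=7

Answer: 0 5 5 7 7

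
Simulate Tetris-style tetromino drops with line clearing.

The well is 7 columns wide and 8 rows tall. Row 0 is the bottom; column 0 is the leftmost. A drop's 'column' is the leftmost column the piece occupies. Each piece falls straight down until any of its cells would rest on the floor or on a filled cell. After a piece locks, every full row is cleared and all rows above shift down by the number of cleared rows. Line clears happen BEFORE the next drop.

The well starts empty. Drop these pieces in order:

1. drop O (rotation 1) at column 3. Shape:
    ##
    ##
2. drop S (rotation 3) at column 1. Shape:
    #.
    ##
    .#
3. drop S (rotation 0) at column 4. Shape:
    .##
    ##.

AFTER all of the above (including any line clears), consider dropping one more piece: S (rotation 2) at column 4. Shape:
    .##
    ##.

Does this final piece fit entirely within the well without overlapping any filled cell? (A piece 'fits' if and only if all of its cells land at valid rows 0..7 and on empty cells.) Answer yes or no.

Answer: yes

Derivation:
Drop 1: O rot1 at col 3 lands with bottom-row=0; cleared 0 line(s) (total 0); column heights now [0 0 0 2 2 0 0], max=2
Drop 2: S rot3 at col 1 lands with bottom-row=0; cleared 0 line(s) (total 0); column heights now [0 3 2 2 2 0 0], max=3
Drop 3: S rot0 at col 4 lands with bottom-row=2; cleared 0 line(s) (total 0); column heights now [0 3 2 2 3 4 4], max=4
Test piece S rot2 at col 4 (width 3): heights before test = [0 3 2 2 3 4 4]; fits = True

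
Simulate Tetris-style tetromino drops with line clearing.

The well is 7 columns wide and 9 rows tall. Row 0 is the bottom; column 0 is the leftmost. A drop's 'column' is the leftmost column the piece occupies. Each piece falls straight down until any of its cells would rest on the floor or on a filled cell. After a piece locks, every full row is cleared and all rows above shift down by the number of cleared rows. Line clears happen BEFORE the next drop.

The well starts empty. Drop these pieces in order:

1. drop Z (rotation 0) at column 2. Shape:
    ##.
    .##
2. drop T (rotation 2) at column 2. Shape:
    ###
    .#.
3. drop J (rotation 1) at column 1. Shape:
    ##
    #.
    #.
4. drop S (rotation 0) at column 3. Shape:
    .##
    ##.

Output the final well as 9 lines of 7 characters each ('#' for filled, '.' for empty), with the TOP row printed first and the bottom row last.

Answer: .......
.......
.......
....##.
.####..
.####..
.#.#...
..##...
...##..

Derivation:
Drop 1: Z rot0 at col 2 lands with bottom-row=0; cleared 0 line(s) (total 0); column heights now [0 0 2 2 1 0 0], max=2
Drop 2: T rot2 at col 2 lands with bottom-row=2; cleared 0 line(s) (total 0); column heights now [0 0 4 4 4 0 0], max=4
Drop 3: J rot1 at col 1 lands with bottom-row=2; cleared 0 line(s) (total 0); column heights now [0 5 5 4 4 0 0], max=5
Drop 4: S rot0 at col 3 lands with bottom-row=4; cleared 0 line(s) (total 0); column heights now [0 5 5 5 6 6 0], max=6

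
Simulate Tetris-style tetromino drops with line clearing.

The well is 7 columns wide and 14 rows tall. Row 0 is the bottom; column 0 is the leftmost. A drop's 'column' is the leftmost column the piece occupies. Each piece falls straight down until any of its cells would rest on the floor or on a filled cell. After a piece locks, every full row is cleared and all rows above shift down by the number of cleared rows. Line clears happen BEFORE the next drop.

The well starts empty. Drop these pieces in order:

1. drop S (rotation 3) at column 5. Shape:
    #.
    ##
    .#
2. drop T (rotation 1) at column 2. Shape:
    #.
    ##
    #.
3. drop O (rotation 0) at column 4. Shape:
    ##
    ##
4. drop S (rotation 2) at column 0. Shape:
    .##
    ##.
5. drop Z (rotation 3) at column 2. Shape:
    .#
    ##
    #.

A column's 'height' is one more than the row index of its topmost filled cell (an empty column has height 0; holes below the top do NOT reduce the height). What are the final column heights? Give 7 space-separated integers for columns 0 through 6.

Drop 1: S rot3 at col 5 lands with bottom-row=0; cleared 0 line(s) (total 0); column heights now [0 0 0 0 0 3 2], max=3
Drop 2: T rot1 at col 2 lands with bottom-row=0; cleared 0 line(s) (total 0); column heights now [0 0 3 2 0 3 2], max=3
Drop 3: O rot0 at col 4 lands with bottom-row=3; cleared 0 line(s) (total 0); column heights now [0 0 3 2 5 5 2], max=5
Drop 4: S rot2 at col 0 lands with bottom-row=2; cleared 0 line(s) (total 0); column heights now [3 4 4 2 5 5 2], max=5
Drop 5: Z rot3 at col 2 lands with bottom-row=4; cleared 0 line(s) (total 0); column heights now [3 4 6 7 5 5 2], max=7

Answer: 3 4 6 7 5 5 2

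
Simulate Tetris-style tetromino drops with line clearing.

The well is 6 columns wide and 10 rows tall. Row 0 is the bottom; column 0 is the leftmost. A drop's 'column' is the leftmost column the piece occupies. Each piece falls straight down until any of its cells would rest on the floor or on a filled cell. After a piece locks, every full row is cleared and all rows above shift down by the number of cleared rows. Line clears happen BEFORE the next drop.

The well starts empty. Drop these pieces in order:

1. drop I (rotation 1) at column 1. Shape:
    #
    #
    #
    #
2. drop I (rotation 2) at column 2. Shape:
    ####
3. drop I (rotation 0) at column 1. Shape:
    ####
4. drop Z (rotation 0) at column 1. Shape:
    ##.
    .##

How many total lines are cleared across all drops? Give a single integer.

Answer: 0

Derivation:
Drop 1: I rot1 at col 1 lands with bottom-row=0; cleared 0 line(s) (total 0); column heights now [0 4 0 0 0 0], max=4
Drop 2: I rot2 at col 2 lands with bottom-row=0; cleared 0 line(s) (total 0); column heights now [0 4 1 1 1 1], max=4
Drop 3: I rot0 at col 1 lands with bottom-row=4; cleared 0 line(s) (total 0); column heights now [0 5 5 5 5 1], max=5
Drop 4: Z rot0 at col 1 lands with bottom-row=5; cleared 0 line(s) (total 0); column heights now [0 7 7 6 5 1], max=7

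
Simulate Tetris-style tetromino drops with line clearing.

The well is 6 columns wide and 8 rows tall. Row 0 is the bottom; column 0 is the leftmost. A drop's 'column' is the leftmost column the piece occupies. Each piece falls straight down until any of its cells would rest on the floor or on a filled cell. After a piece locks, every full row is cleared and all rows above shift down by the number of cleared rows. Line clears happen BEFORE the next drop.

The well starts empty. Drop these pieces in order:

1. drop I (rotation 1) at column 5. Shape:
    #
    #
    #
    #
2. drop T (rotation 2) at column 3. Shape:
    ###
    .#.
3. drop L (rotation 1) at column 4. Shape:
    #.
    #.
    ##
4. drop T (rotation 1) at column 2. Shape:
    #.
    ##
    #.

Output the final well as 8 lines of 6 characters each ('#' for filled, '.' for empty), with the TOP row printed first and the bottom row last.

Answer: ....#.
..#.#.
..####
..####
....##
.....#
.....#
.....#

Derivation:
Drop 1: I rot1 at col 5 lands with bottom-row=0; cleared 0 line(s) (total 0); column heights now [0 0 0 0 0 4], max=4
Drop 2: T rot2 at col 3 lands with bottom-row=3; cleared 0 line(s) (total 0); column heights now [0 0 0 5 5 5], max=5
Drop 3: L rot1 at col 4 lands with bottom-row=5; cleared 0 line(s) (total 0); column heights now [0 0 0 5 8 6], max=8
Drop 4: T rot1 at col 2 lands with bottom-row=4; cleared 0 line(s) (total 0); column heights now [0 0 7 6 8 6], max=8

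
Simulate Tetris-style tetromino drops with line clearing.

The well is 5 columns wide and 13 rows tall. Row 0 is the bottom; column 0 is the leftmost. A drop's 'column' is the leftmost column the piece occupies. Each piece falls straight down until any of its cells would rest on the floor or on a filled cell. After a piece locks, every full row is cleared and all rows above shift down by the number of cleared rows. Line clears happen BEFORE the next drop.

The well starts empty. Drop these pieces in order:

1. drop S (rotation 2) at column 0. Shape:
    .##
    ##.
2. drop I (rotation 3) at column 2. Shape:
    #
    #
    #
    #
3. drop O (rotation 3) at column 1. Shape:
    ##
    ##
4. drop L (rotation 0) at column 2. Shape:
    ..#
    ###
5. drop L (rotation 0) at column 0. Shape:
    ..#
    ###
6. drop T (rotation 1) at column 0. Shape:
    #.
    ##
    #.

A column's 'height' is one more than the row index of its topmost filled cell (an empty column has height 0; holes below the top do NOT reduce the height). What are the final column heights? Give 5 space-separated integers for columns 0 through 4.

Drop 1: S rot2 at col 0 lands with bottom-row=0; cleared 0 line(s) (total 0); column heights now [1 2 2 0 0], max=2
Drop 2: I rot3 at col 2 lands with bottom-row=2; cleared 0 line(s) (total 0); column heights now [1 2 6 0 0], max=6
Drop 3: O rot3 at col 1 lands with bottom-row=6; cleared 0 line(s) (total 0); column heights now [1 8 8 0 0], max=8
Drop 4: L rot0 at col 2 lands with bottom-row=8; cleared 0 line(s) (total 0); column heights now [1 8 9 9 10], max=10
Drop 5: L rot0 at col 0 lands with bottom-row=9; cleared 0 line(s) (total 0); column heights now [10 10 11 9 10], max=11
Drop 6: T rot1 at col 0 lands with bottom-row=10; cleared 0 line(s) (total 0); column heights now [13 12 11 9 10], max=13

Answer: 13 12 11 9 10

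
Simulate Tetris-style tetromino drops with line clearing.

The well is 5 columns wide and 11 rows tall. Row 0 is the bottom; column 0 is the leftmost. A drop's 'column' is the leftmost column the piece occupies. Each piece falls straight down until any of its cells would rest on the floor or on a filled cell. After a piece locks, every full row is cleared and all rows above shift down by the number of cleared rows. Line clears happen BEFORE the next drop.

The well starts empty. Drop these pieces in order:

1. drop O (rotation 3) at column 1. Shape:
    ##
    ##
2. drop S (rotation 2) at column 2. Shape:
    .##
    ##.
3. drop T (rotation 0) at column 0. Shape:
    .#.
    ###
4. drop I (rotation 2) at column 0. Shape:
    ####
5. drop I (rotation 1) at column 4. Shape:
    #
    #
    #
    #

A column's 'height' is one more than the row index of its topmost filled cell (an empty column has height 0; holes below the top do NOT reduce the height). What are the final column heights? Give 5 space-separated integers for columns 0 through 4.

Drop 1: O rot3 at col 1 lands with bottom-row=0; cleared 0 line(s) (total 0); column heights now [0 2 2 0 0], max=2
Drop 2: S rot2 at col 2 lands with bottom-row=2; cleared 0 line(s) (total 0); column heights now [0 2 3 4 4], max=4
Drop 3: T rot0 at col 0 lands with bottom-row=3; cleared 1 line(s) (total 1); column heights now [0 4 3 3 0], max=4
Drop 4: I rot2 at col 0 lands with bottom-row=4; cleared 0 line(s) (total 1); column heights now [5 5 5 5 0], max=5
Drop 5: I rot1 at col 4 lands with bottom-row=0; cleared 0 line(s) (total 1); column heights now [5 5 5 5 4], max=5

Answer: 5 5 5 5 4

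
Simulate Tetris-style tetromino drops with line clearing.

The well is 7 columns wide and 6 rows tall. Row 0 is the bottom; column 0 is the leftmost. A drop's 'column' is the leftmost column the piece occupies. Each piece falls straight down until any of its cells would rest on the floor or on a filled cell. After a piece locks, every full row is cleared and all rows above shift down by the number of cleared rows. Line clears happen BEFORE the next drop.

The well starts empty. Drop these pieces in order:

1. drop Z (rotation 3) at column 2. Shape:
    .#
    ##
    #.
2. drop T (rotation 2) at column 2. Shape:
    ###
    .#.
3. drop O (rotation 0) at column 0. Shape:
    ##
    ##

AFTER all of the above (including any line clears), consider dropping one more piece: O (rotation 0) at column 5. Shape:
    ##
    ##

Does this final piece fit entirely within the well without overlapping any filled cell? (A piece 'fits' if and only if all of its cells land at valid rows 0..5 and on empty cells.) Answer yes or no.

Drop 1: Z rot3 at col 2 lands with bottom-row=0; cleared 0 line(s) (total 0); column heights now [0 0 2 3 0 0 0], max=3
Drop 2: T rot2 at col 2 lands with bottom-row=3; cleared 0 line(s) (total 0); column heights now [0 0 5 5 5 0 0], max=5
Drop 3: O rot0 at col 0 lands with bottom-row=0; cleared 0 line(s) (total 0); column heights now [2 2 5 5 5 0 0], max=5
Test piece O rot0 at col 5 (width 2): heights before test = [2 2 5 5 5 0 0]; fits = True

Answer: yes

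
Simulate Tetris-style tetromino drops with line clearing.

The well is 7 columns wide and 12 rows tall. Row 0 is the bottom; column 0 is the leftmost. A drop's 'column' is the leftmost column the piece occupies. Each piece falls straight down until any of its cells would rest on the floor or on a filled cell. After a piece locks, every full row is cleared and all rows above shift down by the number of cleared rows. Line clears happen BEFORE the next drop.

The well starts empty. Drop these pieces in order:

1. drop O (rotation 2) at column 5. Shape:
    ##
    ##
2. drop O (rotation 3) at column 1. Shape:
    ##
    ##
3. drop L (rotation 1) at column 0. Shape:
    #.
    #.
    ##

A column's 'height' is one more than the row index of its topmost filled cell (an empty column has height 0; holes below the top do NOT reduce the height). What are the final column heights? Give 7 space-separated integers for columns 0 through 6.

Answer: 5 3 2 0 0 2 2

Derivation:
Drop 1: O rot2 at col 5 lands with bottom-row=0; cleared 0 line(s) (total 0); column heights now [0 0 0 0 0 2 2], max=2
Drop 2: O rot3 at col 1 lands with bottom-row=0; cleared 0 line(s) (total 0); column heights now [0 2 2 0 0 2 2], max=2
Drop 3: L rot1 at col 0 lands with bottom-row=2; cleared 0 line(s) (total 0); column heights now [5 3 2 0 0 2 2], max=5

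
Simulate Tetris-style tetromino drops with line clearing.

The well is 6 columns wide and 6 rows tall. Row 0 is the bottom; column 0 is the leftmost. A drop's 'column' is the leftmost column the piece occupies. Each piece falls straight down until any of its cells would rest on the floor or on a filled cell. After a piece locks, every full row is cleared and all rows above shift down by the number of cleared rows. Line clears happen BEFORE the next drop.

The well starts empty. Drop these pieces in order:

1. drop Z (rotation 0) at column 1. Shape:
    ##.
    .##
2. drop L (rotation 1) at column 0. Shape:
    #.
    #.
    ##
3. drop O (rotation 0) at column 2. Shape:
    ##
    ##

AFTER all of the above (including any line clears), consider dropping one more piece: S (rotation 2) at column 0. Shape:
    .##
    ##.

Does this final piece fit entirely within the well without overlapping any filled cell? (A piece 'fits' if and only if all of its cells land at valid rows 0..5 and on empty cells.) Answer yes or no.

Answer: no

Derivation:
Drop 1: Z rot0 at col 1 lands with bottom-row=0; cleared 0 line(s) (total 0); column heights now [0 2 2 1 0 0], max=2
Drop 2: L rot1 at col 0 lands with bottom-row=2; cleared 0 line(s) (total 0); column heights now [5 3 2 1 0 0], max=5
Drop 3: O rot0 at col 2 lands with bottom-row=2; cleared 0 line(s) (total 0); column heights now [5 3 4 4 0 0], max=5
Test piece S rot2 at col 0 (width 3): heights before test = [5 3 4 4 0 0]; fits = False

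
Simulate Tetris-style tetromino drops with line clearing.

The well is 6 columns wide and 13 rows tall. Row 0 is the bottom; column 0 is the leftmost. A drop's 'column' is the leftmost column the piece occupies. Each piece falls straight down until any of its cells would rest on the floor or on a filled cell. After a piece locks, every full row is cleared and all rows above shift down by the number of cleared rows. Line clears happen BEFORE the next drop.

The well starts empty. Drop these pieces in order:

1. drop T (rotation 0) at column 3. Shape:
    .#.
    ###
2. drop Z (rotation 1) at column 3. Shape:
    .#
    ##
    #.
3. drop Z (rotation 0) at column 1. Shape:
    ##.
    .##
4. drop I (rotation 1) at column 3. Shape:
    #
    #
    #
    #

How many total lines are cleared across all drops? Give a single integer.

Drop 1: T rot0 at col 3 lands with bottom-row=0; cleared 0 line(s) (total 0); column heights now [0 0 0 1 2 1], max=2
Drop 2: Z rot1 at col 3 lands with bottom-row=1; cleared 0 line(s) (total 0); column heights now [0 0 0 3 4 1], max=4
Drop 3: Z rot0 at col 1 lands with bottom-row=3; cleared 0 line(s) (total 0); column heights now [0 5 5 4 4 1], max=5
Drop 4: I rot1 at col 3 lands with bottom-row=4; cleared 0 line(s) (total 0); column heights now [0 5 5 8 4 1], max=8

Answer: 0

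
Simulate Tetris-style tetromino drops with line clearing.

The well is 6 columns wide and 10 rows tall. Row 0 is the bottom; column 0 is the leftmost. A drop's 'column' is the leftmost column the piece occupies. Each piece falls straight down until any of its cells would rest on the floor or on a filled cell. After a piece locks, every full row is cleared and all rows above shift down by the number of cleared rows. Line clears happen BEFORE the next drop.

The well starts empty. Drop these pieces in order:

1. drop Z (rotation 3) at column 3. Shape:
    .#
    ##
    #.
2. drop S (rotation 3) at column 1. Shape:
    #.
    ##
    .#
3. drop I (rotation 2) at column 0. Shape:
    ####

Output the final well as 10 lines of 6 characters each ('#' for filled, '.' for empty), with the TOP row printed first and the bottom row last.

Drop 1: Z rot3 at col 3 lands with bottom-row=0; cleared 0 line(s) (total 0); column heights now [0 0 0 2 3 0], max=3
Drop 2: S rot3 at col 1 lands with bottom-row=0; cleared 0 line(s) (total 0); column heights now [0 3 2 2 3 0], max=3
Drop 3: I rot2 at col 0 lands with bottom-row=3; cleared 0 line(s) (total 0); column heights now [4 4 4 4 3 0], max=4

Answer: ......
......
......
......
......
......
####..
.#..#.
.####.
..##..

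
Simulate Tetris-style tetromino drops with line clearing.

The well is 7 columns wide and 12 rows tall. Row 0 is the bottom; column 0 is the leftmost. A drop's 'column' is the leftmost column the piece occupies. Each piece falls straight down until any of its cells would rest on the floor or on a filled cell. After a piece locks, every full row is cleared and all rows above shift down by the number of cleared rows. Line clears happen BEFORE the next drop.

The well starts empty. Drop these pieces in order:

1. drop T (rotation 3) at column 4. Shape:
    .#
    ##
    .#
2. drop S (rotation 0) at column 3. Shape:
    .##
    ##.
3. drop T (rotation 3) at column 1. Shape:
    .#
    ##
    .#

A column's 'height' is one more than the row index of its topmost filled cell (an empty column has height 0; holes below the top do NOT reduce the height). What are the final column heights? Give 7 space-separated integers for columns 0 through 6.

Drop 1: T rot3 at col 4 lands with bottom-row=0; cleared 0 line(s) (total 0); column heights now [0 0 0 0 2 3 0], max=3
Drop 2: S rot0 at col 3 lands with bottom-row=2; cleared 0 line(s) (total 0); column heights now [0 0 0 3 4 4 0], max=4
Drop 3: T rot3 at col 1 lands with bottom-row=0; cleared 0 line(s) (total 0); column heights now [0 2 3 3 4 4 0], max=4

Answer: 0 2 3 3 4 4 0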